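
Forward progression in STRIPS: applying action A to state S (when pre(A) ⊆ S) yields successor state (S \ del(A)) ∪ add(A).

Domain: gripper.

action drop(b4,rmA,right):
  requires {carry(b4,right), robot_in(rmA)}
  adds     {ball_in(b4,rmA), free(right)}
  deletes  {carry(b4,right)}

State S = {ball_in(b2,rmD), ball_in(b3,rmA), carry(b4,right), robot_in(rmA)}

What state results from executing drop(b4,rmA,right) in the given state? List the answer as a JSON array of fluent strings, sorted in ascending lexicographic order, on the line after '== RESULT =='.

Compute (S \ del) ∪ add:
  pre ⊆ S: {carry(b4,right), robot_in(rmA)} ⊆ S  — applicable
  S \ del = {ball_in(b2,rmD), ball_in(b3,rmA), robot_in(rmA)}
  ∪ add   = {ball_in(b2,rmD), ball_in(b3,rmA), ball_in(b4,rmA), free(right), robot_in(rmA)}

== RESULT ==
["ball_in(b2,rmD)", "ball_in(b3,rmA)", "ball_in(b4,rmA)", "free(right)", "robot_in(rmA)"]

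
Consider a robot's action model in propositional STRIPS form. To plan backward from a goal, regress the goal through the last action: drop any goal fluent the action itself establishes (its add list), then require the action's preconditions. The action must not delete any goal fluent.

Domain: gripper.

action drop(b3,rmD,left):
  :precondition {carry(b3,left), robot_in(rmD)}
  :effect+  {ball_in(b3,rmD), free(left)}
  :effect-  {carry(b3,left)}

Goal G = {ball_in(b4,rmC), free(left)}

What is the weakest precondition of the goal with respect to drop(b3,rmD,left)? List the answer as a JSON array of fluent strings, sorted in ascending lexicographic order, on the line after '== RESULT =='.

Regress:
  G ∩ del = {}  (empty — regression defined)
  G \ add = {ball_in(b4,rmC), free(left)} \ {ball_in(b3,rmD), free(left)} = {ball_in(b4,rmC)}
  ∪ pre   = {ball_in(b4,rmC)} ∪ {carry(b3,left), robot_in(rmD)}
          = {ball_in(b4,rmC), carry(b3,left), robot_in(rmD)}

== RESULT ==
["ball_in(b4,rmC)", "carry(b3,left)", "robot_in(rmD)"]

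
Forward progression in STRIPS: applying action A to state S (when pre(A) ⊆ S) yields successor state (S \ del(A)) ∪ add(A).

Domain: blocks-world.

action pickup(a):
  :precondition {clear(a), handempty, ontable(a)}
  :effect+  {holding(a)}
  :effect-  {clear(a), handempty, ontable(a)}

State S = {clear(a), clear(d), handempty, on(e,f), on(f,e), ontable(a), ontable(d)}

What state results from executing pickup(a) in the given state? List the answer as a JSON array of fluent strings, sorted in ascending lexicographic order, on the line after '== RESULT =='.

Progress:
  pre ⊆ S: {clear(a), handempty, ontable(a)} ⊆ S  — applicable
  S \ del = {clear(d), on(e,f), on(f,e), ontable(d)}
  ∪ add   = {clear(d), holding(a), on(e,f), on(f,e), ontable(d)}

== RESULT ==
["clear(d)", "holding(a)", "on(e,f)", "on(f,e)", "ontable(d)"]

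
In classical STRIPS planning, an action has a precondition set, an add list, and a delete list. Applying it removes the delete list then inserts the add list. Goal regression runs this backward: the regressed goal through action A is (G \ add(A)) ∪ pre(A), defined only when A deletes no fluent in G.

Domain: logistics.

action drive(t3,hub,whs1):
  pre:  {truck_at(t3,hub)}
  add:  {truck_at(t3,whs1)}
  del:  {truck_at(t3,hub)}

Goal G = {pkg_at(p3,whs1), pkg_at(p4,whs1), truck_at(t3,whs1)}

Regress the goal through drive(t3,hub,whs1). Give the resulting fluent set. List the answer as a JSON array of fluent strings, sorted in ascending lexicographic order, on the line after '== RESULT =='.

Compute (G \ add) ∪ pre:
  G ∩ del = {}  (empty — regression defined)
  G \ add = {pkg_at(p3,whs1), pkg_at(p4,whs1), truck_at(t3,whs1)} \ {truck_at(t3,whs1)} = {pkg_at(p3,whs1), pkg_at(p4,whs1)}
  ∪ pre   = {pkg_at(p3,whs1), pkg_at(p4,whs1)} ∪ {truck_at(t3,hub)}
          = {pkg_at(p3,whs1), pkg_at(p4,whs1), truck_at(t3,hub)}

== RESULT ==
["pkg_at(p3,whs1)", "pkg_at(p4,whs1)", "truck_at(t3,hub)"]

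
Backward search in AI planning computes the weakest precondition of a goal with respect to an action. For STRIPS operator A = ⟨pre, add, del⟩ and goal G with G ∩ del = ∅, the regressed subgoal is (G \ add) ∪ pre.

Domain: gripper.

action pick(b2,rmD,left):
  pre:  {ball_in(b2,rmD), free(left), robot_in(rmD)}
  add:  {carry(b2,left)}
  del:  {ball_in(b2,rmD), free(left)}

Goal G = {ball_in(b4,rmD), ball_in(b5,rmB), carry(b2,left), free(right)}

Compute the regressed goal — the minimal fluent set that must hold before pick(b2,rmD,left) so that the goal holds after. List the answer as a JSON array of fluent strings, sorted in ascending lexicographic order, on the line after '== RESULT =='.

Compute (G \ add) ∪ pre:
  G ∩ del = {}  (empty — regression defined)
  G \ add = {ball_in(b4,rmD), ball_in(b5,rmB), carry(b2,left), free(right)} \ {carry(b2,left)} = {ball_in(b4,rmD), ball_in(b5,rmB), free(right)}
  ∪ pre   = {ball_in(b4,rmD), ball_in(b5,rmB), free(right)} ∪ {ball_in(b2,rmD), free(left), robot_in(rmD)}
          = {ball_in(b2,rmD), ball_in(b4,rmD), ball_in(b5,rmB), free(left), free(right), robot_in(rmD)}

== RESULT ==
["ball_in(b2,rmD)", "ball_in(b4,rmD)", "ball_in(b5,rmB)", "free(left)", "free(right)", "robot_in(rmD)"]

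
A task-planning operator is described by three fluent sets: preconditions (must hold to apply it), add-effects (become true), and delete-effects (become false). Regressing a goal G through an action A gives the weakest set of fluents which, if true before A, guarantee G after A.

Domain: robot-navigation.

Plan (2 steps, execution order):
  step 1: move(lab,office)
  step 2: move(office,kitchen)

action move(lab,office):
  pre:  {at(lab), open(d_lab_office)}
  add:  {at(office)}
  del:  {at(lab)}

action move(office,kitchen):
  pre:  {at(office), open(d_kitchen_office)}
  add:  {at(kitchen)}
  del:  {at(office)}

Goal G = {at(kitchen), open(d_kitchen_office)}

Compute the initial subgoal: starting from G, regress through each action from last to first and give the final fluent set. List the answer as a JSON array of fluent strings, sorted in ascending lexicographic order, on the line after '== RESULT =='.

Regress step by step:
  through step 2 (move(office,kitchen)): drop {at(kitchen)}, keep {open(d_kitchen_office)}, require {at(office), open(d_kitchen_office)}
    → {at(office), open(d_kitchen_office)}
  through step 1 (move(lab,office)): drop {at(office)}, keep {open(d_kitchen_office)}, require {at(lab), open(d_lab_office)}
    → {at(lab), open(d_kitchen_office), open(d_lab_office)}

== RESULT ==
["at(lab)", "open(d_kitchen_office)", "open(d_lab_office)"]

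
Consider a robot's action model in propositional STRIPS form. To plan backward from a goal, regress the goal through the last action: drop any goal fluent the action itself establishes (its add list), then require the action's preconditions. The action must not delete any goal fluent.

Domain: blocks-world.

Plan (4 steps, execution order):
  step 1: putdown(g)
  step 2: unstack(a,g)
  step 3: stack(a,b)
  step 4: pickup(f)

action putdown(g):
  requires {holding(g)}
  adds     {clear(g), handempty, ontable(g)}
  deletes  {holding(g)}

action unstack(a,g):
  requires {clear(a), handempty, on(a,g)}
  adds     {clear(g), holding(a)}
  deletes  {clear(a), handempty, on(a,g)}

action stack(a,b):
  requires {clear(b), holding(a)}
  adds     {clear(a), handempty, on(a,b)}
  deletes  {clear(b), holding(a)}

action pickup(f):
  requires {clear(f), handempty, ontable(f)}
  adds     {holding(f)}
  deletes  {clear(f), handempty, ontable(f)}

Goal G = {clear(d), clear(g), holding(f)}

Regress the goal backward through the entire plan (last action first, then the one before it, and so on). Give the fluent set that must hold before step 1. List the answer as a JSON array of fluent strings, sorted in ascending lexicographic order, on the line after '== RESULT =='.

Regress step by step:
  through step 4 (pickup(f)): drop {holding(f)}, keep {clear(d), clear(g)}, require {clear(f), handempty, ontable(f)}
    → {clear(d), clear(f), clear(g), handempty, ontable(f)}
  through step 3 (stack(a,b)): drop {handempty}, keep {clear(d), clear(f), clear(g), ontable(f)}, require {clear(b), holding(a)}
    → {clear(b), clear(d), clear(f), clear(g), holding(a), ontable(f)}
  through step 2 (unstack(a,g)): drop {clear(g), holding(a)}, keep {clear(b), clear(d), clear(f), ontable(f)}, require {clear(a), handempty, on(a,g)}
    → {clear(a), clear(b), clear(d), clear(f), handempty, on(a,g), ontable(f)}
  through step 1 (putdown(g)): drop {handempty}, keep {clear(a), clear(b), clear(d), clear(f), on(a,g), ontable(f)}, require {holding(g)}
    → {clear(a), clear(b), clear(d), clear(f), holding(g), on(a,g), ontable(f)}

== RESULT ==
["clear(a)", "clear(b)", "clear(d)", "clear(f)", "holding(g)", "on(a,g)", "ontable(f)"]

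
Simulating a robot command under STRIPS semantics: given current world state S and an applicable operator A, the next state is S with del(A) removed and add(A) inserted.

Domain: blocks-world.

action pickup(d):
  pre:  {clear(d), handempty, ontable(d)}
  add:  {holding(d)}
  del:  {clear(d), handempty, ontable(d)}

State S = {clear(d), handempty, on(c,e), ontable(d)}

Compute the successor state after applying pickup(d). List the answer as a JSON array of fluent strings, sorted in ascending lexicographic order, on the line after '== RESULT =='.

Progress:
  pre ⊆ S: {clear(d), handempty, ontable(d)} ⊆ S  — applicable
  S \ del = {on(c,e)}
  ∪ add   = {holding(d), on(c,e)}

== RESULT ==
["holding(d)", "on(c,e)"]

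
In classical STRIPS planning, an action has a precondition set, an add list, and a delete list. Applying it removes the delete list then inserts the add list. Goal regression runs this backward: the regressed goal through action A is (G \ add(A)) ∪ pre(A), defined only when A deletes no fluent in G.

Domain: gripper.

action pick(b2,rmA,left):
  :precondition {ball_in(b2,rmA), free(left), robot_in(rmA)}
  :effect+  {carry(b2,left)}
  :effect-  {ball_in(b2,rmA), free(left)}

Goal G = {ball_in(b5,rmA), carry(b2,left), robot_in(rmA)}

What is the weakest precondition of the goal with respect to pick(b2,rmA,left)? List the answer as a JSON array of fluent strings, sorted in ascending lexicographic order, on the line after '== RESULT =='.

Regress:
  G ∩ del = {}  (empty — regression defined)
  G \ add = {ball_in(b5,rmA), carry(b2,left), robot_in(rmA)} \ {carry(b2,left)} = {ball_in(b5,rmA), robot_in(rmA)}
  ∪ pre   = {ball_in(b5,rmA), robot_in(rmA)} ∪ {ball_in(b2,rmA), free(left), robot_in(rmA)}
          = {ball_in(b2,rmA), ball_in(b5,rmA), free(left), robot_in(rmA)}

== RESULT ==
["ball_in(b2,rmA)", "ball_in(b5,rmA)", "free(left)", "robot_in(rmA)"]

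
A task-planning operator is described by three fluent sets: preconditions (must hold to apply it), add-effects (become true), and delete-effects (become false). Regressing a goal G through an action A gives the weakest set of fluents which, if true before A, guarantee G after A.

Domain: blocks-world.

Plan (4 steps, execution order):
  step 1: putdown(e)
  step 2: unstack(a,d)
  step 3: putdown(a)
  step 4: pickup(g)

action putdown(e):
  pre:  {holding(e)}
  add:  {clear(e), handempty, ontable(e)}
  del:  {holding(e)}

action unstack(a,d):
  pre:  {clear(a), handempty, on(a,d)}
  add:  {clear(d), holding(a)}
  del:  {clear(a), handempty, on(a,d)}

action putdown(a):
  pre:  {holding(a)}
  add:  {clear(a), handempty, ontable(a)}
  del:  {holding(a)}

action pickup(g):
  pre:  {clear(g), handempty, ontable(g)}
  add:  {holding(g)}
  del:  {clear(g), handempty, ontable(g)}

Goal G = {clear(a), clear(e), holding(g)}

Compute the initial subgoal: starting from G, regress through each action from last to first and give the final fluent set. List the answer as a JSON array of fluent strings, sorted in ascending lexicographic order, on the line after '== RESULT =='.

Work backward from the goal:
  through step 4 (pickup(g)): drop {holding(g)}, keep {clear(a), clear(e)}, require {clear(g), handempty, ontable(g)}
    → {clear(a), clear(e), clear(g), handempty, ontable(g)}
  through step 3 (putdown(a)): drop {clear(a), handempty}, keep {clear(e), clear(g), ontable(g)}, require {holding(a)}
    → {clear(e), clear(g), holding(a), ontable(g)}
  through step 2 (unstack(a,d)): drop {holding(a)}, keep {clear(e), clear(g), ontable(g)}, require {clear(a), handempty, on(a,d)}
    → {clear(a), clear(e), clear(g), handempty, on(a,d), ontable(g)}
  through step 1 (putdown(e)): drop {clear(e), handempty}, keep {clear(a), clear(g), on(a,d), ontable(g)}, require {holding(e)}
    → {clear(a), clear(g), holding(e), on(a,d), ontable(g)}

== RESULT ==
["clear(a)", "clear(g)", "holding(e)", "on(a,d)", "ontable(g)"]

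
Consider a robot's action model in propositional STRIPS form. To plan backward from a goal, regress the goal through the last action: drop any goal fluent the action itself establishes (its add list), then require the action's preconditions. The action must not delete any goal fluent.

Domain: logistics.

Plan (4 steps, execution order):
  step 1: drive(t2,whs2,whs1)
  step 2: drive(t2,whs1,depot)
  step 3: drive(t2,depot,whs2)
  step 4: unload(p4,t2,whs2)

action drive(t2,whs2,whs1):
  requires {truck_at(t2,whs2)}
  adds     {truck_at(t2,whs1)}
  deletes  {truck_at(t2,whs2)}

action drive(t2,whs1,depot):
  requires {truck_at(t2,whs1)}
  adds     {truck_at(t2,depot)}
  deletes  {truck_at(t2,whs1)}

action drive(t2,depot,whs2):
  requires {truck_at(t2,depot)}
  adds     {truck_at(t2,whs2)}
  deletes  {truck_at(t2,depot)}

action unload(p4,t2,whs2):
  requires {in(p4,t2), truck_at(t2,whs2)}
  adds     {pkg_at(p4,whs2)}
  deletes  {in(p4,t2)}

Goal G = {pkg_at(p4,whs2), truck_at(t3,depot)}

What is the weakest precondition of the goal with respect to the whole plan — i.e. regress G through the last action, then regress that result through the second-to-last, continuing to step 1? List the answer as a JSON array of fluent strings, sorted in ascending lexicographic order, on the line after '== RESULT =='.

Work backward from the goal:
  through step 4 (unload(p4,t2,whs2)): drop {pkg_at(p4,whs2)}, keep {truck_at(t3,depot)}, require {in(p4,t2), truck_at(t2,whs2)}
    → {in(p4,t2), truck_at(t2,whs2), truck_at(t3,depot)}
  through step 3 (drive(t2,depot,whs2)): drop {truck_at(t2,whs2)}, keep {in(p4,t2), truck_at(t3,depot)}, require {truck_at(t2,depot)}
    → {in(p4,t2), truck_at(t2,depot), truck_at(t3,depot)}
  through step 2 (drive(t2,whs1,depot)): drop {truck_at(t2,depot)}, keep {in(p4,t2), truck_at(t3,depot)}, require {truck_at(t2,whs1)}
    → {in(p4,t2), truck_at(t2,whs1), truck_at(t3,depot)}
  through step 1 (drive(t2,whs2,whs1)): drop {truck_at(t2,whs1)}, keep {in(p4,t2), truck_at(t3,depot)}, require {truck_at(t2,whs2)}
    → {in(p4,t2), truck_at(t2,whs2), truck_at(t3,depot)}

== RESULT ==
["in(p4,t2)", "truck_at(t2,whs2)", "truck_at(t3,depot)"]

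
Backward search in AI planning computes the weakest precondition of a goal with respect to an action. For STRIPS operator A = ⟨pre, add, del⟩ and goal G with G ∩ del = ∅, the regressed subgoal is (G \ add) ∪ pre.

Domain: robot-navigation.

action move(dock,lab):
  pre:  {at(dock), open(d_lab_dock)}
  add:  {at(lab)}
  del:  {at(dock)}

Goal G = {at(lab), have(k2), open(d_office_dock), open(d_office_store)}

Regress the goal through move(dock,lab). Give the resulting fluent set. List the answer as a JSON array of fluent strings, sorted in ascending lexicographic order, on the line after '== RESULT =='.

Compute (G \ add) ∪ pre:
  G ∩ del = {}  (empty — regression defined)
  G \ add = {at(lab), have(k2), open(d_office_dock), open(d_office_store)} \ {at(lab)} = {have(k2), open(d_office_dock), open(d_office_store)}
  ∪ pre   = {have(k2), open(d_office_dock), open(d_office_store)} ∪ {at(dock), open(d_lab_dock)}
          = {at(dock), have(k2), open(d_lab_dock), open(d_office_dock), open(d_office_store)}

== RESULT ==
["at(dock)", "have(k2)", "open(d_lab_dock)", "open(d_office_dock)", "open(d_office_store)"]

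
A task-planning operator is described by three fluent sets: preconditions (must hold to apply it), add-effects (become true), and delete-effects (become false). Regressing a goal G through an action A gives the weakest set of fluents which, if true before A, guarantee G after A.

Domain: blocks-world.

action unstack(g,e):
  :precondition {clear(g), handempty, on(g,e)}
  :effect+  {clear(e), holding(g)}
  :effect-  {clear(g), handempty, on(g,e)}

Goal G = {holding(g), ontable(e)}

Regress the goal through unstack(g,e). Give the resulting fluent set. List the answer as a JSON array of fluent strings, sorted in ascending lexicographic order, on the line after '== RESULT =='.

Regress:
  G ∩ del = {}  (empty — regression defined)
  G \ add = {holding(g), ontable(e)} \ {clear(e), holding(g)} = {ontable(e)}
  ∪ pre   = {ontable(e)} ∪ {clear(g), handempty, on(g,e)}
          = {clear(g), handempty, on(g,e), ontable(e)}

== RESULT ==
["clear(g)", "handempty", "on(g,e)", "ontable(e)"]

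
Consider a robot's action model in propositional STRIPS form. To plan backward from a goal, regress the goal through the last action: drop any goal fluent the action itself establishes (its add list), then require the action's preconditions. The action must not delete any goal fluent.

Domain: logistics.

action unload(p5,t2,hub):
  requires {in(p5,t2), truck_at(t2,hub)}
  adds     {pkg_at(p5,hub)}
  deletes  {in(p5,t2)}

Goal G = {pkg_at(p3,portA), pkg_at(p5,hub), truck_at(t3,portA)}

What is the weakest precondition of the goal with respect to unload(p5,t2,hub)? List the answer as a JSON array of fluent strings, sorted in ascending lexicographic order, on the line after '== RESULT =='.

Compute (G \ add) ∪ pre:
  G ∩ del = {}  (empty — regression defined)
  G \ add = {pkg_at(p3,portA), pkg_at(p5,hub), truck_at(t3,portA)} \ {pkg_at(p5,hub)} = {pkg_at(p3,portA), truck_at(t3,portA)}
  ∪ pre   = {pkg_at(p3,portA), truck_at(t3,portA)} ∪ {in(p5,t2), truck_at(t2,hub)}
          = {in(p5,t2), pkg_at(p3,portA), truck_at(t2,hub), truck_at(t3,portA)}

== RESULT ==
["in(p5,t2)", "pkg_at(p3,portA)", "truck_at(t2,hub)", "truck_at(t3,portA)"]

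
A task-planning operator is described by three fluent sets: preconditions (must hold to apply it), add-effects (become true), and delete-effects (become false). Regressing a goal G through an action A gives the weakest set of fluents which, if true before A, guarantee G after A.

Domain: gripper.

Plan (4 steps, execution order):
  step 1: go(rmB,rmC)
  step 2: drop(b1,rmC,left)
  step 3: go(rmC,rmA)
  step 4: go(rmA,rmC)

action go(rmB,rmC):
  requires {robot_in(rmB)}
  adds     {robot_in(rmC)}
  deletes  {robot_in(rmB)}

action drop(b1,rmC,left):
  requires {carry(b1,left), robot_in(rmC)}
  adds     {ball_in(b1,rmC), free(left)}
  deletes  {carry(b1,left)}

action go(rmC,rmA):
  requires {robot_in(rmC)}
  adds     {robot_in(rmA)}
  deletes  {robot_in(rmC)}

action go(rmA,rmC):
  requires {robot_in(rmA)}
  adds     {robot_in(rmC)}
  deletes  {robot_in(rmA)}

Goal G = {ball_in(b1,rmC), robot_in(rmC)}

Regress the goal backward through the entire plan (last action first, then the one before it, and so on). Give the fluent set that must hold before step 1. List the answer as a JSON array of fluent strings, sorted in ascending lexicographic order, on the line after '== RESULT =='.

Regress step by step:
  through step 4 (go(rmA,rmC)): drop {robot_in(rmC)}, keep {ball_in(b1,rmC)}, require {robot_in(rmA)}
    → {ball_in(b1,rmC), robot_in(rmA)}
  through step 3 (go(rmC,rmA)): drop {robot_in(rmA)}, keep {ball_in(b1,rmC)}, require {robot_in(rmC)}
    → {ball_in(b1,rmC), robot_in(rmC)}
  through step 2 (drop(b1,rmC,left)): drop {ball_in(b1,rmC)}, keep {robot_in(rmC)}, require {carry(b1,left), robot_in(rmC)}
    → {carry(b1,left), robot_in(rmC)}
  through step 1 (go(rmB,rmC)): drop {robot_in(rmC)}, keep {carry(b1,left)}, require {robot_in(rmB)}
    → {carry(b1,left), robot_in(rmB)}

== RESULT ==
["carry(b1,left)", "robot_in(rmB)"]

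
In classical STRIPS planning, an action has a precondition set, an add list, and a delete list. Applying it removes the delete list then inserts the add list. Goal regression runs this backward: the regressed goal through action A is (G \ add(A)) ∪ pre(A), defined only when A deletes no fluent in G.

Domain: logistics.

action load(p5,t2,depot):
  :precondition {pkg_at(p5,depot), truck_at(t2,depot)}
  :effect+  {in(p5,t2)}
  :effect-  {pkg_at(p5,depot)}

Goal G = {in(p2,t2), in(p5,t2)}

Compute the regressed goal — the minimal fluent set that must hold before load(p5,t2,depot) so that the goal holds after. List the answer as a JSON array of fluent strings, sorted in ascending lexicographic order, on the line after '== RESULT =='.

Regress:
  G ∩ del = {}  (empty — regression defined)
  G \ add = {in(p2,t2), in(p5,t2)} \ {in(p5,t2)} = {in(p2,t2)}
  ∪ pre   = {in(p2,t2)} ∪ {pkg_at(p5,depot), truck_at(t2,depot)}
          = {in(p2,t2), pkg_at(p5,depot), truck_at(t2,depot)}

== RESULT ==
["in(p2,t2)", "pkg_at(p5,depot)", "truck_at(t2,depot)"]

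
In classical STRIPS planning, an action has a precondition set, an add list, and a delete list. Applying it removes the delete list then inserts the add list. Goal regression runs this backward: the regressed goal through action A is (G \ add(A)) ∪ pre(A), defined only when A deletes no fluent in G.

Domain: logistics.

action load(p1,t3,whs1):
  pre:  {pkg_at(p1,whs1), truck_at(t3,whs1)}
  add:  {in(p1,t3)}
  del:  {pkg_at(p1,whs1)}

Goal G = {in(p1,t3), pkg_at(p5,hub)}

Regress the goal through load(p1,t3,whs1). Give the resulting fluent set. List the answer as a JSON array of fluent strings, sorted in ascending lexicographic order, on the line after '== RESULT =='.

Compute (G \ add) ∪ pre:
  G ∩ del = {}  (empty — regression defined)
  G \ add = {in(p1,t3), pkg_at(p5,hub)} \ {in(p1,t3)} = {pkg_at(p5,hub)}
  ∪ pre   = {pkg_at(p5,hub)} ∪ {pkg_at(p1,whs1), truck_at(t3,whs1)}
          = {pkg_at(p1,whs1), pkg_at(p5,hub), truck_at(t3,whs1)}

== RESULT ==
["pkg_at(p1,whs1)", "pkg_at(p5,hub)", "truck_at(t3,whs1)"]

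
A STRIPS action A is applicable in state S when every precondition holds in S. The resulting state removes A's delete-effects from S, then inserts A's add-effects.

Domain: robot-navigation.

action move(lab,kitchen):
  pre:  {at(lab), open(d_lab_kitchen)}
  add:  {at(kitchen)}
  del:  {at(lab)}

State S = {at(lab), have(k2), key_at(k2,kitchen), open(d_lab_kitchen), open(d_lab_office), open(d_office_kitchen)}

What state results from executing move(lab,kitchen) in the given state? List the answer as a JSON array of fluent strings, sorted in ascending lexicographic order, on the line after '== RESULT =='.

Progress:
  pre ⊆ S: {at(lab), open(d_lab_kitchen)} ⊆ S  — applicable
  S \ del = {have(k2), key_at(k2,kitchen), open(d_lab_kitchen), open(d_lab_office), open(d_office_kitchen)}
  ∪ add   = {at(kitchen), have(k2), key_at(k2,kitchen), open(d_lab_kitchen), open(d_lab_office), open(d_office_kitchen)}

== RESULT ==
["at(kitchen)", "have(k2)", "key_at(k2,kitchen)", "open(d_lab_kitchen)", "open(d_lab_office)", "open(d_office_kitchen)"]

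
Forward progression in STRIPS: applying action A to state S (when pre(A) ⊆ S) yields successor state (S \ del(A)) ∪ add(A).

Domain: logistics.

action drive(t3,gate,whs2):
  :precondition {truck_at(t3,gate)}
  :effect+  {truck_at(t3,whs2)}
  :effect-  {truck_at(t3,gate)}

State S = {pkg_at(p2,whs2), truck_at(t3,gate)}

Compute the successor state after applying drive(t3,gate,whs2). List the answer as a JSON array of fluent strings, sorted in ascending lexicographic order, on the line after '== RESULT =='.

Compute (S \ del) ∪ add:
  pre ⊆ S: {truck_at(t3,gate)} ⊆ S  — applicable
  S \ del = {pkg_at(p2,whs2)}
  ∪ add   = {pkg_at(p2,whs2), truck_at(t3,whs2)}

== RESULT ==
["pkg_at(p2,whs2)", "truck_at(t3,whs2)"]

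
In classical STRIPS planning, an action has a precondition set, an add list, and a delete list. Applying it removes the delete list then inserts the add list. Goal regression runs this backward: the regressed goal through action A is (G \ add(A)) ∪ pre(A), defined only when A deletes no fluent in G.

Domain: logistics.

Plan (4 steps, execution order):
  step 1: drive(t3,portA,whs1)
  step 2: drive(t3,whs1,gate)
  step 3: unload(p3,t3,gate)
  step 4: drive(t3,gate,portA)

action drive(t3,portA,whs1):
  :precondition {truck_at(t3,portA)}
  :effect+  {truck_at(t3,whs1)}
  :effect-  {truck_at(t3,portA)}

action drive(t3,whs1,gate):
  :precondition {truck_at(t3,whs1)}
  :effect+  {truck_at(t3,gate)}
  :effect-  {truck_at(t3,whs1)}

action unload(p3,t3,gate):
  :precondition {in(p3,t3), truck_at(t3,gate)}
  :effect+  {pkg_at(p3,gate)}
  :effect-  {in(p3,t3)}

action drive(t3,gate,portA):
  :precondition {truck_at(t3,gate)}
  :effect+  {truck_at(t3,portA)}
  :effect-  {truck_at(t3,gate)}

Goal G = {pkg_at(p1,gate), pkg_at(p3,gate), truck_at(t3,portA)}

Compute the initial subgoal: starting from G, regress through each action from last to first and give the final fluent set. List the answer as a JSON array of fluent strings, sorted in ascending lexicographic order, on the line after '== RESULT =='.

Regress step by step:
  through step 4 (drive(t3,gate,portA)): drop {truck_at(t3,portA)}, keep {pkg_at(p1,gate), pkg_at(p3,gate)}, require {truck_at(t3,gate)}
    → {pkg_at(p1,gate), pkg_at(p3,gate), truck_at(t3,gate)}
  through step 3 (unload(p3,t3,gate)): drop {pkg_at(p3,gate)}, keep {pkg_at(p1,gate), truck_at(t3,gate)}, require {in(p3,t3), truck_at(t3,gate)}
    → {in(p3,t3), pkg_at(p1,gate), truck_at(t3,gate)}
  through step 2 (drive(t3,whs1,gate)): drop {truck_at(t3,gate)}, keep {in(p3,t3), pkg_at(p1,gate)}, require {truck_at(t3,whs1)}
    → {in(p3,t3), pkg_at(p1,gate), truck_at(t3,whs1)}
  through step 1 (drive(t3,portA,whs1)): drop {truck_at(t3,whs1)}, keep {in(p3,t3), pkg_at(p1,gate)}, require {truck_at(t3,portA)}
    → {in(p3,t3), pkg_at(p1,gate), truck_at(t3,portA)}

== RESULT ==
["in(p3,t3)", "pkg_at(p1,gate)", "truck_at(t3,portA)"]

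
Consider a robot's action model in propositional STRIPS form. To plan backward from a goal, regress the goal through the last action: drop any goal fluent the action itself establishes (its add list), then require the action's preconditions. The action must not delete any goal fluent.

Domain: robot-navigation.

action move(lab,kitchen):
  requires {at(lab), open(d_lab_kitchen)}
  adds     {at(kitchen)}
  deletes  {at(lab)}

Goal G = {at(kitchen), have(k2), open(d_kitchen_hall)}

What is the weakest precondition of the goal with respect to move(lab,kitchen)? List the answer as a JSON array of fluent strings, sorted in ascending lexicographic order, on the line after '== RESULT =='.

Regress:
  G ∩ del = {}  (empty — regression defined)
  G \ add = {at(kitchen), have(k2), open(d_kitchen_hall)} \ {at(kitchen)} = {have(k2), open(d_kitchen_hall)}
  ∪ pre   = {have(k2), open(d_kitchen_hall)} ∪ {at(lab), open(d_lab_kitchen)}
          = {at(lab), have(k2), open(d_kitchen_hall), open(d_lab_kitchen)}

== RESULT ==
["at(lab)", "have(k2)", "open(d_kitchen_hall)", "open(d_lab_kitchen)"]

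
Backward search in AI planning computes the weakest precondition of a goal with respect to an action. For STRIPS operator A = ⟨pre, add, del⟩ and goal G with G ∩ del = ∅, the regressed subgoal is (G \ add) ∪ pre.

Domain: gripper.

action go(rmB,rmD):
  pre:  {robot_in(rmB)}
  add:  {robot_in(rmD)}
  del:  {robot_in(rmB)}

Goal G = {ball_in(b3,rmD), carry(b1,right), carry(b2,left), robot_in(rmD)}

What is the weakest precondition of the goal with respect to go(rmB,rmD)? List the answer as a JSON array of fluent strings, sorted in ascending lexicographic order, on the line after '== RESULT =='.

Regress:
  G ∩ del = {}  (empty — regression defined)
  G \ add = {ball_in(b3,rmD), carry(b1,right), carry(b2,left), robot_in(rmD)} \ {robot_in(rmD)} = {ball_in(b3,rmD), carry(b1,right), carry(b2,left)}
  ∪ pre   = {ball_in(b3,rmD), carry(b1,right), carry(b2,left)} ∪ {robot_in(rmB)}
          = {ball_in(b3,rmD), carry(b1,right), carry(b2,left), robot_in(rmB)}

== RESULT ==
["ball_in(b3,rmD)", "carry(b1,right)", "carry(b2,left)", "robot_in(rmB)"]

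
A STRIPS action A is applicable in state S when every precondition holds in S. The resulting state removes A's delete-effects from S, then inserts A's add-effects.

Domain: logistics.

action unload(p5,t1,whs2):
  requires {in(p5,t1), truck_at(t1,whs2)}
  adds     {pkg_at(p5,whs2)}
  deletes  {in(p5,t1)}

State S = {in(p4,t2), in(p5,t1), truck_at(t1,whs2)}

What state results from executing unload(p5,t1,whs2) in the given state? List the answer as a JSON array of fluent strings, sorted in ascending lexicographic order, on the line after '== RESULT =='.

Progress:
  pre ⊆ S: {in(p5,t1), truck_at(t1,whs2)} ⊆ S  — applicable
  S \ del = {in(p4,t2), truck_at(t1,whs2)}
  ∪ add   = {in(p4,t2), pkg_at(p5,whs2), truck_at(t1,whs2)}

== RESULT ==
["in(p4,t2)", "pkg_at(p5,whs2)", "truck_at(t1,whs2)"]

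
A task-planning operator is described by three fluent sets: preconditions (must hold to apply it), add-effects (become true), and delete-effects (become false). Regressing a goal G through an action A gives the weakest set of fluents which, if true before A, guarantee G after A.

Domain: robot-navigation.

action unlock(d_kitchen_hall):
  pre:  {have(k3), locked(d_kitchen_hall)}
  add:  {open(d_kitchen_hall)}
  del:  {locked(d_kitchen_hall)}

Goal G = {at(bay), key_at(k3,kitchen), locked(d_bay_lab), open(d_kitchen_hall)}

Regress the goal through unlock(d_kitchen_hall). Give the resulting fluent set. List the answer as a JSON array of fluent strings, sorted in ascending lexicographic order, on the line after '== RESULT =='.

Regress:
  G ∩ del = {}  (empty — regression defined)
  G \ add = {at(bay), key_at(k3,kitchen), locked(d_bay_lab), open(d_kitchen_hall)} \ {open(d_kitchen_hall)} = {at(bay), key_at(k3,kitchen), locked(d_bay_lab)}
  ∪ pre   = {at(bay), key_at(k3,kitchen), locked(d_bay_lab)} ∪ {have(k3), locked(d_kitchen_hall)}
          = {at(bay), have(k3), key_at(k3,kitchen), locked(d_bay_lab), locked(d_kitchen_hall)}

== RESULT ==
["at(bay)", "have(k3)", "key_at(k3,kitchen)", "locked(d_bay_lab)", "locked(d_kitchen_hall)"]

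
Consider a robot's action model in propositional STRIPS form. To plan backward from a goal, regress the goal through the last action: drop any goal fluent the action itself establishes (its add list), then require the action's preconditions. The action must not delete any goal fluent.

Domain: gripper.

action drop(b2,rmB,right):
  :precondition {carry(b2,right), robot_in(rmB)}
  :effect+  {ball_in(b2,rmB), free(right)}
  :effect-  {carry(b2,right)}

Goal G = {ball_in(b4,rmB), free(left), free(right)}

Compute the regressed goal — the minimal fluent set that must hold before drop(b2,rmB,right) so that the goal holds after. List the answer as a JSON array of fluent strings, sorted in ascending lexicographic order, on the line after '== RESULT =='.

Compute (G \ add) ∪ pre:
  G ∩ del = {}  (empty — regression defined)
  G \ add = {ball_in(b4,rmB), free(left), free(right)} \ {ball_in(b2,rmB), free(right)} = {ball_in(b4,rmB), free(left)}
  ∪ pre   = {ball_in(b4,rmB), free(left)} ∪ {carry(b2,right), robot_in(rmB)}
          = {ball_in(b4,rmB), carry(b2,right), free(left), robot_in(rmB)}

== RESULT ==
["ball_in(b4,rmB)", "carry(b2,right)", "free(left)", "robot_in(rmB)"]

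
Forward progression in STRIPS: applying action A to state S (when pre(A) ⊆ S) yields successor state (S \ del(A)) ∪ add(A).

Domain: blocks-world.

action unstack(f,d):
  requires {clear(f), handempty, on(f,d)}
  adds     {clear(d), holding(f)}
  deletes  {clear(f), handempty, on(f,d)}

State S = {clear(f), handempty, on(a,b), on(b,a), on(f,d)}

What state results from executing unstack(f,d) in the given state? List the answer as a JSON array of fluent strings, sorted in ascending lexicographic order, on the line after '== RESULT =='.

Progress:
  pre ⊆ S: {clear(f), handempty, on(f,d)} ⊆ S  — applicable
  S \ del = {on(a,b), on(b,a)}
  ∪ add   = {clear(d), holding(f), on(a,b), on(b,a)}

== RESULT ==
["clear(d)", "holding(f)", "on(a,b)", "on(b,a)"]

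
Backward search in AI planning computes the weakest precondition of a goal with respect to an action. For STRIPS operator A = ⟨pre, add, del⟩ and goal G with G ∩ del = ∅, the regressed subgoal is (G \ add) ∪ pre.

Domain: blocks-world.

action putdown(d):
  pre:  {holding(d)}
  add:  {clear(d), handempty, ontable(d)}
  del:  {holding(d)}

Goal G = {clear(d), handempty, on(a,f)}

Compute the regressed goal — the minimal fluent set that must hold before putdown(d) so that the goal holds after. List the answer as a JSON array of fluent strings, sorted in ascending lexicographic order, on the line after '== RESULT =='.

Regress:
  G ∩ del = {}  (empty — regression defined)
  G \ add = {clear(d), handempty, on(a,f)} \ {clear(d), handempty, ontable(d)} = {on(a,f)}
  ∪ pre   = {on(a,f)} ∪ {holding(d)}
          = {holding(d), on(a,f)}

== RESULT ==
["holding(d)", "on(a,f)"]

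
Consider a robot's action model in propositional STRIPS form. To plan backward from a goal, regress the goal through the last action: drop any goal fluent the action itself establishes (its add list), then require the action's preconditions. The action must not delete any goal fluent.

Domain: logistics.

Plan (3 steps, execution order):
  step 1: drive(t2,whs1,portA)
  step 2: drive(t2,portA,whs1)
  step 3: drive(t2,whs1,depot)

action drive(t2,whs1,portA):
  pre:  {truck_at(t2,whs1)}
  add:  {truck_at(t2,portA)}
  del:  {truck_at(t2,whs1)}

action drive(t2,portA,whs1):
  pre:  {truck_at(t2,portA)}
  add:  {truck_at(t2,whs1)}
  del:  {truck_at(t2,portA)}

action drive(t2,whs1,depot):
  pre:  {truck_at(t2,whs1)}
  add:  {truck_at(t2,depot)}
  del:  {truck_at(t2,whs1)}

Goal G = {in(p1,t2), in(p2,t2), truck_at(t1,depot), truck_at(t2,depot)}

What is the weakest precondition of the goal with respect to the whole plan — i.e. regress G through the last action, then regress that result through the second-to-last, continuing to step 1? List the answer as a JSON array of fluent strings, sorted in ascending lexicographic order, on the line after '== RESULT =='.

Work backward from the goal:
  through step 3 (drive(t2,whs1,depot)): drop {truck_at(t2,depot)}, keep {in(p1,t2), in(p2,t2), truck_at(t1,depot)}, require {truck_at(t2,whs1)}
    → {in(p1,t2), in(p2,t2), truck_at(t1,depot), truck_at(t2,whs1)}
  through step 2 (drive(t2,portA,whs1)): drop {truck_at(t2,whs1)}, keep {in(p1,t2), in(p2,t2), truck_at(t1,depot)}, require {truck_at(t2,portA)}
    → {in(p1,t2), in(p2,t2), truck_at(t1,depot), truck_at(t2,portA)}
  through step 1 (drive(t2,whs1,portA)): drop {truck_at(t2,portA)}, keep {in(p1,t2), in(p2,t2), truck_at(t1,depot)}, require {truck_at(t2,whs1)}
    → {in(p1,t2), in(p2,t2), truck_at(t1,depot), truck_at(t2,whs1)}

== RESULT ==
["in(p1,t2)", "in(p2,t2)", "truck_at(t1,depot)", "truck_at(t2,whs1)"]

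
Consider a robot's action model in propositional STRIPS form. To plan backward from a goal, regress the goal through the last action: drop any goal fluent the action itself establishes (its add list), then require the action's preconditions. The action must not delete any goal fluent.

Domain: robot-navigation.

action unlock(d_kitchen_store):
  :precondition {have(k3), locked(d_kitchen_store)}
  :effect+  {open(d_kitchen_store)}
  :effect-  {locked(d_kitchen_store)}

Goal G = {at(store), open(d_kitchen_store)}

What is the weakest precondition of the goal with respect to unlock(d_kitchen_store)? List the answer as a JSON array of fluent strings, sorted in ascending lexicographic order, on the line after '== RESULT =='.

Regress:
  G ∩ del = {}  (empty — regression defined)
  G \ add = {at(store), open(d_kitchen_store)} \ {open(d_kitchen_store)} = {at(store)}
  ∪ pre   = {at(store)} ∪ {have(k3), locked(d_kitchen_store)}
          = {at(store), have(k3), locked(d_kitchen_store)}

== RESULT ==
["at(store)", "have(k3)", "locked(d_kitchen_store)"]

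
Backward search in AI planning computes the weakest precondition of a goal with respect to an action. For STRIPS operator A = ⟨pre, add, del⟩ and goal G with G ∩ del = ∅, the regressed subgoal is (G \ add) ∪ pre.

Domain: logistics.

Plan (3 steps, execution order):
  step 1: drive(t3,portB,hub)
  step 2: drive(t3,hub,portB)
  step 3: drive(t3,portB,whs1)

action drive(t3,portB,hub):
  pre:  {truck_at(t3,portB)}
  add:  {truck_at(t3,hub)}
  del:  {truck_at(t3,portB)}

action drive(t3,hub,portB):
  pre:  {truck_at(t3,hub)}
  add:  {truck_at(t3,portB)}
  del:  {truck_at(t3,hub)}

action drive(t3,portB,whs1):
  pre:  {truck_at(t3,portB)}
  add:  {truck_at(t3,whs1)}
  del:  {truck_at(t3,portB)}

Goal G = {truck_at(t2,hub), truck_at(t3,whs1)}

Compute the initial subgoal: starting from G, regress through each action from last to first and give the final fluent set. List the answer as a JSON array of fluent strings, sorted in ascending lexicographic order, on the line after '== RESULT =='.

Work backward from the goal:
  through step 3 (drive(t3,portB,whs1)): drop {truck_at(t3,whs1)}, keep {truck_at(t2,hub)}, require {truck_at(t3,portB)}
    → {truck_at(t2,hub), truck_at(t3,portB)}
  through step 2 (drive(t3,hub,portB)): drop {truck_at(t3,portB)}, keep {truck_at(t2,hub)}, require {truck_at(t3,hub)}
    → {truck_at(t2,hub), truck_at(t3,hub)}
  through step 1 (drive(t3,portB,hub)): drop {truck_at(t3,hub)}, keep {truck_at(t2,hub)}, require {truck_at(t3,portB)}
    → {truck_at(t2,hub), truck_at(t3,portB)}

== RESULT ==
["truck_at(t2,hub)", "truck_at(t3,portB)"]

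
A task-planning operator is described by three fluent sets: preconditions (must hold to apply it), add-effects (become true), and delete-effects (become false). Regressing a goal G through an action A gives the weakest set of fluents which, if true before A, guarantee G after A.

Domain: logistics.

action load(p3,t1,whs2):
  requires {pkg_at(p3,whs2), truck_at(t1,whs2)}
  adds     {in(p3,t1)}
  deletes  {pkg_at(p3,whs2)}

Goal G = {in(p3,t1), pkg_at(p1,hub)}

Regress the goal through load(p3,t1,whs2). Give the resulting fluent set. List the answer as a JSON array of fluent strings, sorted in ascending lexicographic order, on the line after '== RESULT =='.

Compute (G \ add) ∪ pre:
  G ∩ del = {}  (empty — regression defined)
  G \ add = {in(p3,t1), pkg_at(p1,hub)} \ {in(p3,t1)} = {pkg_at(p1,hub)}
  ∪ pre   = {pkg_at(p1,hub)} ∪ {pkg_at(p3,whs2), truck_at(t1,whs2)}
          = {pkg_at(p1,hub), pkg_at(p3,whs2), truck_at(t1,whs2)}

== RESULT ==
["pkg_at(p1,hub)", "pkg_at(p3,whs2)", "truck_at(t1,whs2)"]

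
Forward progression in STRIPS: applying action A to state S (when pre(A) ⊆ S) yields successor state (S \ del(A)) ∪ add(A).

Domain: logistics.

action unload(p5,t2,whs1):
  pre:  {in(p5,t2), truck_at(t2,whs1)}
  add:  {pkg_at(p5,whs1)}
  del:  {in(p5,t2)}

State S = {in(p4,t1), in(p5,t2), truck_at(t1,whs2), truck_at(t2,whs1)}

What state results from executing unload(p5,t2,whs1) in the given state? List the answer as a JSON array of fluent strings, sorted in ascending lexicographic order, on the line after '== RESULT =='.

Progress:
  pre ⊆ S: {in(p5,t2), truck_at(t2,whs1)} ⊆ S  — applicable
  S \ del = {in(p4,t1), truck_at(t1,whs2), truck_at(t2,whs1)}
  ∪ add   = {in(p4,t1), pkg_at(p5,whs1), truck_at(t1,whs2), truck_at(t2,whs1)}

== RESULT ==
["in(p4,t1)", "pkg_at(p5,whs1)", "truck_at(t1,whs2)", "truck_at(t2,whs1)"]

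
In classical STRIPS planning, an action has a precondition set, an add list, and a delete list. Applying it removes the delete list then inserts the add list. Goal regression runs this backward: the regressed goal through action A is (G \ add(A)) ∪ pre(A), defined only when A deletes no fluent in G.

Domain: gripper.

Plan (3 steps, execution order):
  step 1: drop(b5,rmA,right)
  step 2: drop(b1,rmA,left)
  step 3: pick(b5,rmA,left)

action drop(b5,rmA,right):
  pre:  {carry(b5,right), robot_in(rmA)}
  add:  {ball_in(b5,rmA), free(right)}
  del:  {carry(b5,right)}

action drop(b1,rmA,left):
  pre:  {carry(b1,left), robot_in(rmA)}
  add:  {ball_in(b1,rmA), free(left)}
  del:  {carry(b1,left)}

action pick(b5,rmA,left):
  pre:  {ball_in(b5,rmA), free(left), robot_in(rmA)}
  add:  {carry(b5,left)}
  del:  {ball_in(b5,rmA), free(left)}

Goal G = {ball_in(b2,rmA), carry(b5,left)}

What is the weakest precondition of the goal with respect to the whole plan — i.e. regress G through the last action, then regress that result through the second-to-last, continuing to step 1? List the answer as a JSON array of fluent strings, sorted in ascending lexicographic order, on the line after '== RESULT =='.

Regress step by step:
  through step 3 (pick(b5,rmA,left)): drop {carry(b5,left)}, keep {ball_in(b2,rmA)}, require {ball_in(b5,rmA), free(left), robot_in(rmA)}
    → {ball_in(b2,rmA), ball_in(b5,rmA), free(left), robot_in(rmA)}
  through step 2 (drop(b1,rmA,left)): drop {free(left)}, keep {ball_in(b2,rmA), ball_in(b5,rmA), robot_in(rmA)}, require {carry(b1,left), robot_in(rmA)}
    → {ball_in(b2,rmA), ball_in(b5,rmA), carry(b1,left), robot_in(rmA)}
  through step 1 (drop(b5,rmA,right)): drop {ball_in(b5,rmA)}, keep {ball_in(b2,rmA), carry(b1,left), robot_in(rmA)}, require {carry(b5,right), robot_in(rmA)}
    → {ball_in(b2,rmA), carry(b1,left), carry(b5,right), robot_in(rmA)}

== RESULT ==
["ball_in(b2,rmA)", "carry(b1,left)", "carry(b5,right)", "robot_in(rmA)"]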